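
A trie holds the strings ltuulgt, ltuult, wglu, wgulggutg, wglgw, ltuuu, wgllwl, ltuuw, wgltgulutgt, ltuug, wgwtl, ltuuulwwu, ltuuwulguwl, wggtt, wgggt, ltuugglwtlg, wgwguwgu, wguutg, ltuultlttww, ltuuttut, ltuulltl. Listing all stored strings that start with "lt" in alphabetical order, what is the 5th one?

ltuult

DFS of the "lt" subtree visits, in order: "ltuug", "ltuugglwtlg", "ltuulgt", "ltuulltl", "ltuult", "ltuultlttww", "ltuuttut", "ltuuu", "ltuuulwwu", "ltuuw", "ltuuwulguwl"
The 5th is ltuult.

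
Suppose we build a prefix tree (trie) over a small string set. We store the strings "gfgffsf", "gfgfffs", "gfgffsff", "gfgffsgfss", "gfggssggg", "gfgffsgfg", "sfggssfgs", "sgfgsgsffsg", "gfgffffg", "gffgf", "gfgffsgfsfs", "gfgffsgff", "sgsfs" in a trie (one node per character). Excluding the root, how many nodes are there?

51

Trace insertions, counting only characters that open a new branch:
  "gfgffsf" → 7 new (g, f, g, f, f, s, f)
  "gfgfffs" → prefix "gfgff" already present; 2 new (f, s)
  "gfgffsff" → prefix "gfgffsf" already present; 1 new (f)
  "gfgffsgfss" → prefix "gfgffs" already present; 4 new (g, f, s, s)
  "gfggssggg" → prefix "gfg" already present; 6 new (g, s, s, g, g, g)
  "gfgffsgfg" → prefix "gfgffsgf" already present; 1 new (g)
  "sfggssfgs" → 9 new (s, f, g, g, s, s, f, g, s)
  "sgfgsgsffsg" → prefix "s" already present; 10 new (g, f, g, s, g, s, f, f, s, g)
  "gfgffffg" → prefix "gfgfff" already present; 2 new (f, g)
  "gffgf" → prefix "gf" already present; 3 new (f, g, f)
  "gfgffsgfsfs" → prefix "gfgffsgfs" already present; 2 new (f, s)
  "gfgffsgff" → prefix "gfgffsgf" already present; 1 new (f)
  "sgsfs" → prefix "sg" already present; 3 new (s, f, s)
Total nodes = 7 + 2 + 1 + 4 + 6 + 1 + 9 + 10 + 2 + 3 + 2 + 1 + 3 = 51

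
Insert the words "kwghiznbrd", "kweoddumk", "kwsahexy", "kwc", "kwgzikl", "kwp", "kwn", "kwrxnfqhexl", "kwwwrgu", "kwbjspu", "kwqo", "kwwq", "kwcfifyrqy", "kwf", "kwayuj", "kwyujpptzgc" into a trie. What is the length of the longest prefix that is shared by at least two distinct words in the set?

Equivalently: take the maximum, over all pairs, of their longest common prefix length.
"kwc" and "kwcfifyrqy" agree on "kwc" (3 characters) before diverging; nothing deeper is shared.
Longest shared-prefix length: 3

3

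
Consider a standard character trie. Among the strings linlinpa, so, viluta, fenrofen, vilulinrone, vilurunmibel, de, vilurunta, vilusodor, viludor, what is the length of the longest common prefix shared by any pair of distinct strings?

7

Equivalently: take the maximum, over all pairs, of their longest common prefix length.
e.g. "vilurunmibel" and "vilurunta" share the prefix "vilurun" of length 7; no pair shares a longer one.
Longest shared-prefix length: 7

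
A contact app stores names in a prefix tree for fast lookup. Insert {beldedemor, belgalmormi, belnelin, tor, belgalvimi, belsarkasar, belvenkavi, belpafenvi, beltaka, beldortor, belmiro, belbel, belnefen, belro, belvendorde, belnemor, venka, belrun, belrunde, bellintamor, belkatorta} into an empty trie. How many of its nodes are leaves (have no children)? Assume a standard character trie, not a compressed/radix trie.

20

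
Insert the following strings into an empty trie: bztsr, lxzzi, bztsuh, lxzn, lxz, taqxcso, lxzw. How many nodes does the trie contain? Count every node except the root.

21

Count nodes per top-level branch (shared prefixes stored once):
  'b'-branch (bztsr, bztsuh): 7 nodes
  'l'-branch (lxz, lxzn, lxzw, lxzzi): 7 nodes
  't'-branch (taqxcso): 7 nodes
Sum: 21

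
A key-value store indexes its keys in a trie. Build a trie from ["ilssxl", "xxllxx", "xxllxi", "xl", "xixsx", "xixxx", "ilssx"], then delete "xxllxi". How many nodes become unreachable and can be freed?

1

After clearing the end-marker at "xxllxi", prune upward until reaching a node still needed by another word.
The suffix "i" (1 node) is used only by "xxllxi"; the node for "xxllx" still has the child "x", so pruning stops there.
Nodes removed: 1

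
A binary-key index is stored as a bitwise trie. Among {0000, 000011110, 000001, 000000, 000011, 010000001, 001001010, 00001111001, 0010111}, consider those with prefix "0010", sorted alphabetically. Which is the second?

0010111

DFS of the "0010" subtree visits, in order: "001001010", "0010111"
The 2nd is 0010111.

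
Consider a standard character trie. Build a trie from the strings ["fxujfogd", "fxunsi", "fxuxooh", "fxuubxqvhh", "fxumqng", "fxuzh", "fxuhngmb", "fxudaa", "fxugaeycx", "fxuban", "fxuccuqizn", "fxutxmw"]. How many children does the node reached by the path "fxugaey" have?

The children of the "fxugaey" node are the distinct next characters among strings starting with "fxugaey".
Distinct next characters after "fxugaey": c.
That node has 1 child edge.

1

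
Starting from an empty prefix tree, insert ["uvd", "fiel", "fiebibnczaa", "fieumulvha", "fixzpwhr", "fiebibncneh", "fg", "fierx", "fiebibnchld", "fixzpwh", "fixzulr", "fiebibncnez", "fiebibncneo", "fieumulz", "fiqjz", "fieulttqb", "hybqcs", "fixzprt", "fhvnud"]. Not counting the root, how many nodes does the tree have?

64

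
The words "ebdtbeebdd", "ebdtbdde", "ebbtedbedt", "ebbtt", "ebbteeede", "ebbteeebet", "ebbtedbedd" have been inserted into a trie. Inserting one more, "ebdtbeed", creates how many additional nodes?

1

Walking "ebdtbeed" from the root, the first 7 characters ("ebdtbee") follow existing edges; "d" is the first miss.
Each of the 1 remaining characters creates one node.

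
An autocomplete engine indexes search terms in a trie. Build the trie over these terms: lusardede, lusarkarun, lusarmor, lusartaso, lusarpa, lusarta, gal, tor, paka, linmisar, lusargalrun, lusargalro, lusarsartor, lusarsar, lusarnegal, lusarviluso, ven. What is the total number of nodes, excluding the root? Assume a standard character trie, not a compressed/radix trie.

67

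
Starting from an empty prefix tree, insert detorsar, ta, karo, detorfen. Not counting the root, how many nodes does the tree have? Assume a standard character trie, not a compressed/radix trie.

17

Trie structure (* marks end of a word):
(root)
├─ d
│  └─ e
│     └─ t
│        └─ o
│           └─ r
│              ├─ f
│              │  └─ e
│              │     └─ n *
│              └─ s
│                 └─ a
│                    └─ r *
├─ k
│  └─ a
│     └─ r
│        └─ o *
└─ t
   └─ a *
Counting every labelled node above: 17.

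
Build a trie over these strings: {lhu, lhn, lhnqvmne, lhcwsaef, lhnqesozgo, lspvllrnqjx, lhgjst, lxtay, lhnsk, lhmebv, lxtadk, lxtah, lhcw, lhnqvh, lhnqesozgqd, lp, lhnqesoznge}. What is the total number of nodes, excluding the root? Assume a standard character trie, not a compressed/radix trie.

Count nodes per top-level branch (shared prefixes stored once):
  'l'-branch (lhcw, lhcwsaef, lhgjst, lhmebv, lhn, lhnqesozgo, lhnqesozgqd, lhnqesoznge, lhnqvh, lhnqvmne, lhnsk, lhu, lp, lspvllrnqjx, lxtadk, lxtah, lxtay): 55 nodes
Sum: 55

55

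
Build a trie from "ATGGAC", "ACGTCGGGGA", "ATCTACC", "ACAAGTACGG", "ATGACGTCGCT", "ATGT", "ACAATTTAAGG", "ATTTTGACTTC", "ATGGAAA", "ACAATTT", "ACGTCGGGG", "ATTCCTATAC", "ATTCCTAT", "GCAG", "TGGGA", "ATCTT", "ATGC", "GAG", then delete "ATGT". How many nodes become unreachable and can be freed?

1

A node on "ATGT"'s path can go only if nothing else ends at it or branches off below it.
The suffix "T" (1 node) is used only by "ATGT"; the node for "ATG" still has the child "G", so pruning stops there.
Nodes removed: 1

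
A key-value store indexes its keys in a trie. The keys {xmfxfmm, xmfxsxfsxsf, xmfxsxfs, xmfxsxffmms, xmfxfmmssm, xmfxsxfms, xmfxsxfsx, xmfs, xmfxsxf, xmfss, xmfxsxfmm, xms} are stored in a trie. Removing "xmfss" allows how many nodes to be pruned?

Walk "xmfss" from the leaf back toward the root, removing each node that no remaining word uses.
The suffix "s" (1 node) is used only by "xmfss"; "xmfs" is itself a stored word, so pruning stops there.
Nodes removed: 1

1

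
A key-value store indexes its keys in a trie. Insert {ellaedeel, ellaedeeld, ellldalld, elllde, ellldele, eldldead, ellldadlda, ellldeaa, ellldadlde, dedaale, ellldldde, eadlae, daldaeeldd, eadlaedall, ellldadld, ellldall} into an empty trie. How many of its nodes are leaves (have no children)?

Leaves are exactly the stored words that no other stored word extends.
Those words: "daldaeeldd", "dedaale", "eadlaedall", "eldldead", "ellaedeeld", "ellldadlda", "ellldadlde", "ellldalld", "ellldeaa", "ellldele", "ellldldde"
Leaf count: 11

11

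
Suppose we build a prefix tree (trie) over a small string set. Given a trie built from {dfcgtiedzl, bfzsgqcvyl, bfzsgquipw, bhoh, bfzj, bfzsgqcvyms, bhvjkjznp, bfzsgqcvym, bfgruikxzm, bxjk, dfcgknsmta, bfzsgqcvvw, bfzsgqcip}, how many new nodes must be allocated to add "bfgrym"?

2

"bfgr" is already a path in the trie; the remaining "ym" must be added.
Each of the 2 remaining characters creates one node.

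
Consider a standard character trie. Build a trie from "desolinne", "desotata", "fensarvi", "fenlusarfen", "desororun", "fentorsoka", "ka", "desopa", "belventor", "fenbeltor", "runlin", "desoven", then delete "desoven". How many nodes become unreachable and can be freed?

3

Walk "desoven" from the leaf back toward the root, removing each node that no remaining word uses.
The suffix "ven" (3 nodes) is used only by "desoven"; the node for "deso" still has the child "l", so pruning stops there.
Nodes removed: 3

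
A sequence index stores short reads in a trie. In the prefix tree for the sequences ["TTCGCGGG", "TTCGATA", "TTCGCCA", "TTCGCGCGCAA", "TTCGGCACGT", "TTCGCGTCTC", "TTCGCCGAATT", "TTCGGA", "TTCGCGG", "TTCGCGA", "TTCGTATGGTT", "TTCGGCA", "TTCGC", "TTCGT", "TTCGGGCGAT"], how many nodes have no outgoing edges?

11

A leaf is a node with no children — equivalently, the end of a word that is not a proper prefix of any other stored word.
Those words: "TTCGATA", "TTCGCCA", "TTCGCCGAATT", "TTCGCGA", "TTCGCGCGCAA", "TTCGCGGG", "TTCGCGTCTC", "TTCGGA", "TTCGGCACGT", "TTCGGGCGAT", "TTCGTATGGTT"
Leaf count: 11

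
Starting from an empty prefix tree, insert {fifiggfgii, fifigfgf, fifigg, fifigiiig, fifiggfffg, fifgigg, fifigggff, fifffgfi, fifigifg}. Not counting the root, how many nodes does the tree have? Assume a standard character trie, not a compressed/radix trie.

Trie structure (* marks end of a word):
(root)
└─ f
   └─ i
      └─ f
         ├─ f
         │  └─ f
         │     └─ g
         │        └─ f
         │           └─ i *
         ├─ g
         │  └─ i
         │     └─ g
         │        └─ g *
         └─ i
            └─ g
               ├─ f
               │  └─ g
               │     └─ f *
               ├─ g *
               │  ├─ f
               │  │  ├─ f
               │  │  │  └─ f
               │  │  │     └─ g *
               │  │  └─ g
               │  │     └─ i
               │  │        └─ i *
               │  └─ g
               │     └─ f
               │        └─ f *
               └─ i
                  ├─ f
                  │  └─ g *
                  └─ i
                     └─ i
                        └─ g *
Counting every labelled node above: 34.

34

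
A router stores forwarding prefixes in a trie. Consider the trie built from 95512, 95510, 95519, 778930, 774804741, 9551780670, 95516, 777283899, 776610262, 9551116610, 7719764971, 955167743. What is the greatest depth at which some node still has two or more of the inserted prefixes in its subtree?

Look for the deepest trie node that still has at least two words in its subtree.
"95516" and "955167743" agree on "95516" (5 characters) before diverging; nothing deeper is shared.
Longest shared-prefix length: 5

5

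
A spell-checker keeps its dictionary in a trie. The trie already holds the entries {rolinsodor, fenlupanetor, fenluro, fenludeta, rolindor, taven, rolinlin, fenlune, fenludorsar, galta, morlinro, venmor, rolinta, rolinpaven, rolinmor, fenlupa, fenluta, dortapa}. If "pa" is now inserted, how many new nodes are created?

"pa" shares no prefix with any stored word, so all 2 characters open new nodes.
2 − 0 = 2 new nodes.

2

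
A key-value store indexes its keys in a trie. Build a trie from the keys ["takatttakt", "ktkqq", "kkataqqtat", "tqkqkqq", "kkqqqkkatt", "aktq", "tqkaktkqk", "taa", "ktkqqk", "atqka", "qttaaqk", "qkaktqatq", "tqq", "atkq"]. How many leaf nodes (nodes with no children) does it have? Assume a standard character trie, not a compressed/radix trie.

A leaf is a node with no children — equivalently, the end of a word that is not a proper prefix of any other stored word.
Those words: "aktq", "atkq", "atqka", "kkataqqtat", "kkqqqkkatt", "ktkqqk", "qkaktqatq", "qttaaqk", "taa", "takatttakt", "tqkaktkqk", "tqkqkqq", "tqq"
Leaf count: 13

13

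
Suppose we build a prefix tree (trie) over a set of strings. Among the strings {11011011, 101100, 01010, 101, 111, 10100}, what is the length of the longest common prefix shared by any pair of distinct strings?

Look for the deepest trie node that still has at least two words in its subtree.
e.g. "101" and "10100" share the prefix "101" of length 3; no pair shares a longer one.
Longest shared-prefix length: 3

3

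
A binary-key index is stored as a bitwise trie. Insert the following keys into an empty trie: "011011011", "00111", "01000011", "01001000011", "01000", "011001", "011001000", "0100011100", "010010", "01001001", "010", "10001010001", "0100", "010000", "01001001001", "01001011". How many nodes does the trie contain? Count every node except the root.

Trace insertions, counting only characters that open a new branch:
  "011011011" → 9 new (0, 1, 1, 0, 1, 1, 0, 1, 1)
  "00111" → prefix "0" already present; 4 new (0, 1, 1, 1)
  "01000011" → prefix "01" already present; 6 new (0, 0, 0, 0, 1, 1)
  "01001000011" → prefix "0100" already present; 7 new (1, 0, 0, 0, 0, 1, 1)
  "01000" → prefix "01000" already present; 0 new (none)
  "011001" → prefix "0110" already present; 2 new (0, 1)
  "011001000" → prefix "011001" already present; 3 new (0, 0, 0)
  "0100011100" → prefix "01000" already present; 5 new (1, 1, 1, 0, 0)
  "010010" → prefix "010010" already present; 0 new (none)
  "01001001" → prefix "0100100" already present; 1 new (1)
  "010" → prefix "010" already present; 0 new (none)
  "10001010001" → 11 new (1, 0, 0, 0, 1, 0, 1, 0, 0, 0, 1)
  "0100" → prefix "0100" already present; 0 new (none)
  "010000" → prefix "010000" already present; 0 new (none)
  "01001001001" → prefix "01001001" already present; 3 new (0, 0, 1)
  "01001011" → prefix "010010" already present; 2 new (1, 1)
Total nodes = 9 + 4 + 6 + 7 + 0 + 2 + 3 + 5 + 0 + 1 + 0 + 11 + 0 + 0 + 3 + 2 = 53

53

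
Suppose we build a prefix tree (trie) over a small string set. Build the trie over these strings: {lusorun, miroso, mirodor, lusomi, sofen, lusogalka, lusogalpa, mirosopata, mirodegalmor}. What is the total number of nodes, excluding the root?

For each word, the new-node count is its length minus the longest prefix already in the trie:
  "lusorun" → 7 new (l, u, s, o, r, u, n)
  "miroso" → 6 new (m, i, r, o, s, o)
  "mirodor" → prefix "miro" already present; 3 new (d, o, r)
  "lusomi" → prefix "luso" already present; 2 new (m, i)
  "sofen" → 5 new (s, o, f, e, n)
  "lusogalka" → prefix "luso" already present; 5 new (g, a, l, k, a)
  "lusogalpa" → prefix "lusogal" already present; 2 new (p, a)
  "mirosopata" → prefix "miroso" already present; 4 new (p, a, t, a)
  "mirodegalmor" → prefix "mirod" already present; 7 new (e, g, a, l, m, o, r)
Total nodes = 7 + 6 + 3 + 2 + 5 + 5 + 2 + 4 + 7 = 41

41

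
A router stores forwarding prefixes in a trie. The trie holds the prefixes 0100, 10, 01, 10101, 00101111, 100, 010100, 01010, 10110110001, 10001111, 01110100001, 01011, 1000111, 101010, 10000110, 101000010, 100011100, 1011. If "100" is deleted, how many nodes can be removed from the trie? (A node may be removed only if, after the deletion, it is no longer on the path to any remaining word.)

0

A node on "100"'s path can go only if nothing else ends at it or branches off below it.
Every node on "100" is still needed (e.g. by "10001111"), so nothing is freed.
Nodes removed: 0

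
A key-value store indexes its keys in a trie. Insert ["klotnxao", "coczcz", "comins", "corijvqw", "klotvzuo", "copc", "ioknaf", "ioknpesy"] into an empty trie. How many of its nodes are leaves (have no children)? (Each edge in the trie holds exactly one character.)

8

Leaves are exactly the stored words that no other stored word extends.
Those words: "coczcz", "comins", "copc", "corijvqw", "ioknaf", "ioknpesy", "klotnxao", "klotvzuo"
Leaf count: 8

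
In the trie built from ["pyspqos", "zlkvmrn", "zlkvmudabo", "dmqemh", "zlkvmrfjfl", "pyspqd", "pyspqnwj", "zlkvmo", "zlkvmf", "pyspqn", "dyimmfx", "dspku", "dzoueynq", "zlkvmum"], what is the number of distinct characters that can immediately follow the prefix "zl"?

1

The children of the "zl" node are the distinct next characters among strings starting with "zl".
Distinct next characters after "zl": k.
That node has 1 child edge.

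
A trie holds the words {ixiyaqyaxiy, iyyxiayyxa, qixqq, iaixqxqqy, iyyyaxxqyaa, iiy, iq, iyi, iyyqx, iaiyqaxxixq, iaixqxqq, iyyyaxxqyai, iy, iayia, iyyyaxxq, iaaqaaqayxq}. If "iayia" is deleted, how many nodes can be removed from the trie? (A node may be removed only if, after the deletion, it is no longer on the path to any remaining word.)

A node on "iayia"'s path can go only if nothing else ends at it or branches off below it.
The suffix "yia" (3 nodes) is used only by "iayia"; the node for "ia" still has the child "i", so pruning stops there.
Nodes removed: 3

3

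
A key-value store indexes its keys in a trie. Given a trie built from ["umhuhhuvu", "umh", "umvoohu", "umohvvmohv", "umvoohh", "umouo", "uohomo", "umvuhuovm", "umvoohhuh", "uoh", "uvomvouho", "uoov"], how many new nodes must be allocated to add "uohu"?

1

"uoh" is already a path in the trie; the remaining "u" must be added.
Each of the 1 remaining characters creates one node.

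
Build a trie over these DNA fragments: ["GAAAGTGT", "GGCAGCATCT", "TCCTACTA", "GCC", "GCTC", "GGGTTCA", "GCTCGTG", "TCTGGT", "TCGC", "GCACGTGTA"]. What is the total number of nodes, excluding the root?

Trace insertions, counting only characters that open a new branch:
  "GAAAGTGT" → 8 new (G, A, A, A, G, T, G, T)
  "GGCAGCATCT" → prefix "G" already present; 9 new (G, C, A, G, C, A, T, C, T)
  "TCCTACTA" → 8 new (T, C, C, T, A, C, T, A)
  "GCC" → prefix "G" already present; 2 new (C, C)
  "GCTC" → prefix "GC" already present; 2 new (T, C)
  "GGGTTCA" → prefix "GG" already present; 5 new (G, T, T, C, A)
  "GCTCGTG" → prefix "GCTC" already present; 3 new (G, T, G)
  "TCTGGT" → prefix "TC" already present; 4 new (T, G, G, T)
  "TCGC" → prefix "TC" already present; 2 new (G, C)
  "GCACGTGTA" → prefix "GC" already present; 7 new (A, C, G, T, G, T, A)
Total nodes = 8 + 9 + 8 + 2 + 2 + 5 + 3 + 4 + 2 + 7 = 50

50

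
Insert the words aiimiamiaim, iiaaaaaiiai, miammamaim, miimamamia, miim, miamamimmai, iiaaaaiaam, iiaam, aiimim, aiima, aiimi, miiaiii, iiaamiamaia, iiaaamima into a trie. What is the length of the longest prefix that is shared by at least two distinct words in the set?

The deepest shared node is where two words last agree before diverging.
"iiaaaaaiiai" and "iiaaaaiaam" agree on "iiaaaa" (6 characters) before diverging; nothing deeper is shared.
Longest shared-prefix length: 6

6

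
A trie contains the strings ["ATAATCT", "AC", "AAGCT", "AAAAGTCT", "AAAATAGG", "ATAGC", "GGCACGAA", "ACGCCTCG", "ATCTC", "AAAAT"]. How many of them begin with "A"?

9

Filter for entries beginning with "A":
Words under "A": AAAAGTCT, AAAAT, AAAATAGG, AAGCT, AC, ACGCCTCG, ATAATCT, ATAGC, ATCTC
Count: 9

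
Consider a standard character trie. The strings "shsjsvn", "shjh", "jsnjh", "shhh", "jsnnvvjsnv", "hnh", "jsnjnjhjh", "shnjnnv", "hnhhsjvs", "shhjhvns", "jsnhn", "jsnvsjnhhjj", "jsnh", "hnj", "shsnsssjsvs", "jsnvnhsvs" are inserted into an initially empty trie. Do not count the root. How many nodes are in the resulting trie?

70

Trace insertions, counting only characters that open a new branch:
  "shsjsvn" → 7 new (s, h, s, j, s, v, n)
  "shjh" → prefix "sh" already present; 2 new (j, h)
  "jsnjh" → 5 new (j, s, n, j, h)
  "shhh" → prefix "sh" already present; 2 new (h, h)
  "jsnnvvjsnv" → prefix "jsn" already present; 7 new (n, v, v, j, s, n, v)
  "hnh" → 3 new (h, n, h)
  "jsnjnjhjh" → prefix "jsnj" already present; 5 new (n, j, h, j, h)
  "shnjnnv" → prefix "sh" already present; 5 new (n, j, n, n, v)
  "hnhhsjvs" → prefix "hnh" already present; 5 new (h, s, j, v, s)
  "shhjhvns" → prefix "shh" already present; 5 new (j, h, v, n, s)
  "jsnhn" → prefix "jsn" already present; 2 new (h, n)
  "jsnvsjnhhjj" → prefix "jsn" already present; 8 new (v, s, j, n, h, h, j, j)
  "jsnh" → prefix "jsnh" already present; 0 new (none)
  "hnj" → prefix "hn" already present; 1 new (j)
  "shsnsssjsvs" → prefix "shs" already present; 8 new (n, s, s, s, j, s, v, s)
  "jsnvnhsvs" → prefix "jsnv" already present; 5 new (n, h, s, v, s)
Total nodes = 7 + 2 + 5 + 2 + 7 + 3 + 5 + 5 + 5 + 5 + 2 + 8 + 0 + 1 + 8 + 5 = 70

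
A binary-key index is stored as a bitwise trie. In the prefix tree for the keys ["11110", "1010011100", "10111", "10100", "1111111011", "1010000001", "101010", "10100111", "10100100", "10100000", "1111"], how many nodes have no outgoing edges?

Leaves are exactly the stored words that no other stored word extends.
Those words: "1010000001", "10100100", "1010011100", "101010", "10111", "11110", "1111111011"
Leaf count: 7

7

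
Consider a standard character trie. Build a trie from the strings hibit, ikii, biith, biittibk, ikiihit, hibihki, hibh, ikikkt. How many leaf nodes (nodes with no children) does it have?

7

Leaves are exactly the stored words that no other stored word extends.
Those words: "biith", "biittibk", "hibh", "hibihki", "hibit", "ikiihit", "ikikkt"
Leaf count: 7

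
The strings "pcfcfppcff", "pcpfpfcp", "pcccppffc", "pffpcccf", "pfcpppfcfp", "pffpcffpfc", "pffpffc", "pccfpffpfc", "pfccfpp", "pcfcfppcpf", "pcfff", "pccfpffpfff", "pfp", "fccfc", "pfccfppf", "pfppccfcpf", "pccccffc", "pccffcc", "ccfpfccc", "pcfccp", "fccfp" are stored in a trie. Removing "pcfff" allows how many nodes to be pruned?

After clearing the end-marker at "pcfff", prune upward until reaching a node still needed by another word.
The suffix "ff" (2 nodes) is used only by "pcfff"; the node for "pcf" still has the child "c", so pruning stops there.
Nodes removed: 2

2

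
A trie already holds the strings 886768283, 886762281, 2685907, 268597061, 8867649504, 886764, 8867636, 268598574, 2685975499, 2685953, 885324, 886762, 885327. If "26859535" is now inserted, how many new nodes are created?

1

The longest prefix of "26859535" already in the trie is "2685953" (length 7).
So 8 − 7 = 1 new nodes.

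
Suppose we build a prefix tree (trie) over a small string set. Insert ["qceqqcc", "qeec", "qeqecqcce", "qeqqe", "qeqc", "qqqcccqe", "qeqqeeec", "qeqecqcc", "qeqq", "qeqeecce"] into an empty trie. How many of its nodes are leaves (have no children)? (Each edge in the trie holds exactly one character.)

Leaves are exactly the stored words that no other stored word extends.
Those words: "qceqqcc", "qeec", "qeqc", "qeqecqcce", "qeqeecce", "qeqqeeec", "qqqcccqe"
Leaf count: 7

7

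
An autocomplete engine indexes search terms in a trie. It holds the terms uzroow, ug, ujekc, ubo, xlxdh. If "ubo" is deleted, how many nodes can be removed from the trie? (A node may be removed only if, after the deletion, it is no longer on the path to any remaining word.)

After clearing the end-marker at "ubo", prune upward until reaching a node still needed by another word.
The suffix "bo" (2 nodes) is used only by "ubo"; the node for "u" still has the child "z", so pruning stops there.
Nodes removed: 2

2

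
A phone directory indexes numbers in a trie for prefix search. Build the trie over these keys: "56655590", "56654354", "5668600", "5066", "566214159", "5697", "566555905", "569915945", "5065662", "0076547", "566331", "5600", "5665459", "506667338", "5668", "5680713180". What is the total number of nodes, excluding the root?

For each word, the new-node count is its length minus the longest prefix already in the trie:
  "56655590" → 8 new (5, 6, 6, 5, 5, 5, 9, 0)
  "56654354" → prefix "5665" already present; 4 new (4, 3, 5, 4)
  "5668600" → prefix "566" already present; 4 new (8, 6, 0, 0)
  "5066" → prefix "5" already present; 3 new (0, 6, 6)
  "566214159" → prefix "566" already present; 6 new (2, 1, 4, 1, 5, 9)
  "5697" → prefix "56" already present; 2 new (9, 7)
  "566555905" → prefix "56655590" already present; 1 new (5)
  "569915945" → prefix "569" already present; 6 new (9, 1, 5, 9, 4, 5)
  "5065662" → prefix "506" already present; 4 new (5, 6, 6, 2)
  "0076547" → 7 new (0, 0, 7, 6, 5, 4, 7)
  "566331" → prefix "566" already present; 3 new (3, 3, 1)
  "5600" → prefix "56" already present; 2 new (0, 0)
  "5665459" → prefix "56654" already present; 2 new (5, 9)
  "506667338" → prefix "5066" already present; 5 new (6, 7, 3, 3, 8)
  "5668" → prefix "5668" already present; 0 new (none)
  "5680713180" → prefix "56" already present; 8 new (8, 0, 7, 1, 3, 1, 8, 0)
Total nodes = 8 + 4 + 4 + 3 + 6 + 2 + 1 + 6 + 4 + 7 + 3 + 2 + 2 + 5 + 0 + 8 = 65

65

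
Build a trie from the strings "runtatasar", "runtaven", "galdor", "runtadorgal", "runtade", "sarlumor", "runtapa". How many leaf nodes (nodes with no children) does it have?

7

A leaf is a node with no children — equivalently, the end of a word that is not a proper prefix of any other stored word.
Those words: "galdor", "runtade", "runtadorgal", "runtapa", "runtatasar", "runtaven", "sarlumor"
Leaf count: 7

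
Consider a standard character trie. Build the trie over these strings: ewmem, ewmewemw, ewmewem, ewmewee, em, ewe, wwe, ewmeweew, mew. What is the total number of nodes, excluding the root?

19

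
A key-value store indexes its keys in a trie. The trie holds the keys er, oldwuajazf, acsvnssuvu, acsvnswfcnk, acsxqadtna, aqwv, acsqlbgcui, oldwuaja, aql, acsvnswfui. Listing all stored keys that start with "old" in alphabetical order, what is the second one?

DFS of the "old" subtree visits, in order: "oldwuaja", "oldwuajazf"
The 2nd is oldwuajazf.

oldwuajazf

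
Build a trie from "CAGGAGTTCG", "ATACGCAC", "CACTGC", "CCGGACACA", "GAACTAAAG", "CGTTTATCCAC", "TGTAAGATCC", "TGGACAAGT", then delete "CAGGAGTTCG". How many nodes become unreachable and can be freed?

8

Walk "CAGGAGTTCG" from the leaf back toward the root, removing each node that no remaining word uses.
The suffix "GGAGTTCG" (8 nodes) is used only by "CAGGAGTTCG"; the node for "CA" still has the child "C", so pruning stops there.
Nodes removed: 8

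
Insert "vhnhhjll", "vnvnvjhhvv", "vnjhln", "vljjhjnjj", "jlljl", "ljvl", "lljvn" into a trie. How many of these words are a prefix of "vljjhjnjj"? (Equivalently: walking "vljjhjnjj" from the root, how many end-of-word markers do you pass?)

1

Walk "vljjhjnjj" from the root; an end-of-word marker is hit whenever a stored word is a prefix of "vljjhjnjj".
Prefixes of the query that are stored words: "vljjhjnjj"
Count: 1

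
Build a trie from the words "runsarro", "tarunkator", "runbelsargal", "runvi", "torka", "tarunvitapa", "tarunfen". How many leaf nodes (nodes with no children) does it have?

A leaf is a node with no children — equivalently, the end of a word that is not a proper prefix of any other stored word.
Those words: "runbelsargal", "runsarro", "runvi", "tarunfen", "tarunkator", "tarunvitapa", "torka"
Leaf count: 7

7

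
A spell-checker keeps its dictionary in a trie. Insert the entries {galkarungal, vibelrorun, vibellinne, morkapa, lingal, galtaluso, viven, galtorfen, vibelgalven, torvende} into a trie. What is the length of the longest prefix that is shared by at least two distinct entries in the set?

The deepest shared node is where two words last agree before diverging.
e.g. "vibelgalven" and "vibellinne" share the prefix "vibel" of length 5; no pair shares a longer one.
Longest shared-prefix length: 5

5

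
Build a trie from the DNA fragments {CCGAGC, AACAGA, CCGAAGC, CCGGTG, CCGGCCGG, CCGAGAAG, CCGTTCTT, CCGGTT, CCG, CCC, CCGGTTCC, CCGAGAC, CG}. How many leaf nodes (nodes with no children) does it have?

11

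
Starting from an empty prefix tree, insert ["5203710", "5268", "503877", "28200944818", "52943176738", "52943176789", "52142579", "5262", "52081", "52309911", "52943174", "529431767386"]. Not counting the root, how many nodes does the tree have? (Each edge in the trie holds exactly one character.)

Insert word by word; a character creates a node only if that edge doesn't already exist:
  "5203710" → 7 new (5, 2, 0, 3, 7, 1, 0)
  "5268" → prefix "52" already present; 2 new (6, 8)
  "503877" → prefix "5" already present; 5 new (0, 3, 8, 7, 7)
  "28200944818" → 11 new (2, 8, 2, 0, 0, 9, 4, 4, 8, 1, 8)
  "52943176738" → prefix "52" already present; 9 new (9, 4, 3, 1, 7, 6, 7, 3, 8)
  "52943176789" → prefix "529431767" already present; 2 new (8, 9)
  "52142579" → prefix "52" already present; 6 new (1, 4, 2, 5, 7, 9)
  "5262" → prefix "526" already present; 1 new (2)
  "52081" → prefix "520" already present; 2 new (8, 1)
  "52309911" → prefix "52" already present; 6 new (3, 0, 9, 9, 1, 1)
  "52943174" → prefix "5294317" already present; 1 new (4)
  "529431767386" → prefix "52943176738" already present; 1 new (6)
Total nodes = 7 + 2 + 5 + 11 + 9 + 2 + 6 + 1 + 2 + 6 + 1 + 1 = 53

53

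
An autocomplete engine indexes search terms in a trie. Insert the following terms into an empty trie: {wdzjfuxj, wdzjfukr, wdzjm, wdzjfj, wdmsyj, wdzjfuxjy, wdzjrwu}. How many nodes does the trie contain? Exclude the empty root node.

20

Count nodes per top-level branch (shared prefixes stored once):
  'w'-branch (wdmsyj, wdzjfj, wdzjfukr, wdzjfuxj, wdzjfuxjy, wdzjm, wdzjrwu): 20 nodes
Sum: 20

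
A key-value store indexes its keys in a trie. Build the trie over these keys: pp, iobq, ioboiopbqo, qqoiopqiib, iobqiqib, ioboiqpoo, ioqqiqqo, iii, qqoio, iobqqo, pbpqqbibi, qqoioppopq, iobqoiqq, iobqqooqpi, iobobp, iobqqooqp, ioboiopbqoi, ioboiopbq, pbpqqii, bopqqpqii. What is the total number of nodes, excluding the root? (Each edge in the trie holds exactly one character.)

75

Count nodes per top-level branch (shared prefixes stored once):
  'b'-branch (bopqqpqii): 9 nodes
  'i'-branch (iii, iobobp, ioboiopbq, ioboiopbqo, ioboiopbqoi, ioboiqpoo, iobq, iobqiqib, iobqoiqq, iobqqo, iobqqooqp, iobqqooqpi, ioqqiqqo): 40 nodes
  'p'-branch (pbpqqbibi, pbpqqii, pp): 12 nodes
  'q'-branch (qqoio, qqoioppopq, qqoiopqiib): 14 nodes
Sum: 75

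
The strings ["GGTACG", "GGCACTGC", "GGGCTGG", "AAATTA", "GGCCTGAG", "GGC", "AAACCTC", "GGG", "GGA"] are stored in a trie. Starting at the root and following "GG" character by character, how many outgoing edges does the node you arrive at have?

4

Follow the path "GG" to its node, then look at its outgoing edges.
Characters that immediately follow "GG" among the stored strings: {A, C, G, T}.
That node has 4 child edges.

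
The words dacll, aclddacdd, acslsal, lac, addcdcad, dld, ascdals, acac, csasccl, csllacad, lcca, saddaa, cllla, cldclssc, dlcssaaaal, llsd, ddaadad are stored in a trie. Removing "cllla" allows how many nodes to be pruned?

3

Walk "cllla" from the leaf back toward the root, removing each node that no remaining word uses.
The suffix "lla" (3 nodes) is used only by "cllla"; the node for "cl" still has the child "d", so pruning stops there.
Nodes removed: 3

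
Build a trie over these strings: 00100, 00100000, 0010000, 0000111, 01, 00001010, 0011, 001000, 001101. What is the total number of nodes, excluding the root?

Count nodes per top-level branch (shared prefixes stored once):
  '0'-branch (00001010, 0000111, 00100, 001000, 0010000, 00100000, 0011, 001101, 01): 20 nodes
Sum: 20

20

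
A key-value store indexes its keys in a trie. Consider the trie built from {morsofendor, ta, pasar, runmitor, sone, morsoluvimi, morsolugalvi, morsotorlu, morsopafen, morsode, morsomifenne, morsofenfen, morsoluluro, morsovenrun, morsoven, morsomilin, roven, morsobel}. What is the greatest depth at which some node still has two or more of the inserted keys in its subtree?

Equivalently: take the maximum, over all pairs, of their longest common prefix length.
"morsofendor" and "morsofenfen" agree on "morsofen" (8 characters) before diverging; nothing deeper is shared.
Longest shared-prefix length: 8

8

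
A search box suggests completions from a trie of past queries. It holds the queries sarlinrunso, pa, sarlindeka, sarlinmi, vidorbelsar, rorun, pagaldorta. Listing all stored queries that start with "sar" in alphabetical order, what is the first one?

sarlindeka

Filter for "sar…" and sort: "sarlindeka", "sarlinmi", "sarlinrunso"
The 1st is sarlindeka.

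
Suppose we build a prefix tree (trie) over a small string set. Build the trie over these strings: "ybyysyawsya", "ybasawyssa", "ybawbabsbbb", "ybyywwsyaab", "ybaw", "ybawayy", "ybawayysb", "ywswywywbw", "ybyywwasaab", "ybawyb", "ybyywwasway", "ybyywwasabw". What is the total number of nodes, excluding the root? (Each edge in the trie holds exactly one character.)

60

Trace insertions, counting only characters that open a new branch:
  "ybyysyawsya" → 11 new (y, b, y, y, s, y, a, w, s, y, a)
  "ybasawyssa" → prefix "yb" already present; 8 new (a, s, a, w, y, s, s, a)
  "ybawbabsbbb" → prefix "yba" already present; 8 new (w, b, a, b, s, b, b, b)
  "ybyywwsyaab" → prefix "ybyy" already present; 7 new (w, w, s, y, a, a, b)
  "ybaw" → prefix "ybaw" already present; 0 new (none)
  "ybawayy" → prefix "ybaw" already present; 3 new (a, y, y)
  "ybawayysb" → prefix "ybawayy" already present; 2 new (s, b)
  "ywswywywbw" → prefix "y" already present; 9 new (w, s, w, y, w, y, w, b, w)
  "ybyywwasaab" → prefix "ybyyww" already present; 5 new (a, s, a, a, b)
  "ybawyb" → prefix "ybaw" already present; 2 new (y, b)
  "ybyywwasway" → prefix "ybyywwas" already present; 3 new (w, a, y)
  "ybyywwasabw" → prefix "ybyywwasa" already present; 2 new (b, w)
Total nodes = 11 + 8 + 8 + 7 + 0 + 3 + 2 + 9 + 5 + 2 + 3 + 2 = 60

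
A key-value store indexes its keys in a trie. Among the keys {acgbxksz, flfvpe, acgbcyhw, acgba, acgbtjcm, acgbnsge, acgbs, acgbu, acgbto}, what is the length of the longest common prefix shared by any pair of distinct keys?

Equivalently: take the maximum, over all pairs, of their longest common prefix length.
"acgbtjcm" and "acgbto" agree on "acgbt" (5 characters) before diverging; nothing deeper is shared.
Longest shared-prefix length: 5

5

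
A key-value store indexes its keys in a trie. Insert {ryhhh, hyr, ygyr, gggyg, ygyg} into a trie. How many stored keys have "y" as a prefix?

Walk to "y"; the words in its subtree are exactly those with that prefix.
Words under "y": ygyg, ygyr
Count: 2

2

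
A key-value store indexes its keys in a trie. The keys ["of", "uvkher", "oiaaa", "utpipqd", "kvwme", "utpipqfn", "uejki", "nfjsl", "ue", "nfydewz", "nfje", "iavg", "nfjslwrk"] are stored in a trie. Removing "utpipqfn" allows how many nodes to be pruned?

A node on "utpipqfn"'s path can go only if nothing else ends at it or branches off below it.
The suffix "fn" (2 nodes) is used only by "utpipqfn"; the node for "utpipq" still has the child "d", so pruning stops there.
Nodes removed: 2

2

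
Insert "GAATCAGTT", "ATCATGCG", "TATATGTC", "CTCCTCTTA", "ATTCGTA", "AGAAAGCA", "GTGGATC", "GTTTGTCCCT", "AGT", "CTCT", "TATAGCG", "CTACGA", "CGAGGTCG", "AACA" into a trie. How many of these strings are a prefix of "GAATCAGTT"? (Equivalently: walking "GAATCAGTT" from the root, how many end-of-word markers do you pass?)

Check each prefix of "GAATCAGTT" against the stored set — each match is an end-marker on the path.
Prefixes of the query that are stored words: "GAATCAGTT"
Count: 1

1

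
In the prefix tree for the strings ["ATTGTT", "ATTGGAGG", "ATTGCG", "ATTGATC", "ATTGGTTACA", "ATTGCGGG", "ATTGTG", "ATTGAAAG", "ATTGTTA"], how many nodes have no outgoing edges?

7

Leaves are exactly the stored words that no other stored word extends.
Those words: "ATTGAAAG", "ATTGATC", "ATTGCGGG", "ATTGGAGG", "ATTGGTTACA", "ATTGTG", "ATTGTTA"
Leaf count: 7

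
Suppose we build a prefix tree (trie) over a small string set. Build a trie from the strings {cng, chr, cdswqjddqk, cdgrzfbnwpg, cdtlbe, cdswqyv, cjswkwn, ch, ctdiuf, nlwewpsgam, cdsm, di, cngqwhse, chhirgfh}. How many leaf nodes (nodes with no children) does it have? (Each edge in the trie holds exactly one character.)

12

Leaves are exactly the stored words that no other stored word extends.
Those words: "cdgrzfbnwpg", "cdsm", "cdswqjddqk", "cdswqyv", "cdtlbe", "chhirgfh", "chr", "cjswkwn", "cngqwhse", "ctdiuf", "di", "nlwewpsgam"
Leaf count: 12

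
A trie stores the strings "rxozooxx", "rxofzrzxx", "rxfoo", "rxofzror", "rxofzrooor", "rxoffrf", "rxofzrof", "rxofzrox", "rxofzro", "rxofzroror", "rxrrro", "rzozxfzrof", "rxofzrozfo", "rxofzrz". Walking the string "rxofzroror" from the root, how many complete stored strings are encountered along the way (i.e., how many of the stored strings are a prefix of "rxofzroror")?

Walk "rxofzroror" from the root; an end-of-word marker is hit whenever a stored word is a prefix of "rxofzroror".
Prefixes of the query that are stored words: "rxofzro", "rxofzror", "rxofzroror"
Count: 3

3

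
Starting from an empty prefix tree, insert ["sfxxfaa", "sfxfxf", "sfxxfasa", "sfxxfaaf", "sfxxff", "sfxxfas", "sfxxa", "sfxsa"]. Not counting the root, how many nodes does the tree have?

Trie structure (* marks end of a word):
(root)
└─ s
   └─ f
      └─ x
         ├─ f
         │  └─ x
         │     └─ f *
         ├─ s
         │  └─ a *
         └─ x
            ├─ a *
            └─ f
               ├─ a
               │  ├─ a *
               │  │  └─ f *
               │  └─ s *
               │     └─ a *
               └─ f *
Counting every labelled node above: 17.

17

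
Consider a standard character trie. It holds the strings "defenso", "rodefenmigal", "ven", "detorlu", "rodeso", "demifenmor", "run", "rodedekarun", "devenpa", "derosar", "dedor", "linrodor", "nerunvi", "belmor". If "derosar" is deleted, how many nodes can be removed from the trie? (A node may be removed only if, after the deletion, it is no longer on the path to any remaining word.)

5

A node on "derosar"'s path can go only if nothing else ends at it or branches off below it.
The suffix "rosar" (5 nodes) is used only by "derosar"; the node for "de" still has the child "f", so pruning stops there.
Nodes removed: 5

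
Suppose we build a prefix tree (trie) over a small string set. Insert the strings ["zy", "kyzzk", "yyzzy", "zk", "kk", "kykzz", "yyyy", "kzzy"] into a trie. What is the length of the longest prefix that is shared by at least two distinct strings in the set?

Equivalently: take the maximum, over all pairs, of their longest common prefix length.
"kykzz" and "kyzzk" agree on "ky" (2 characters) before diverging; nothing deeper is shared.
Longest shared-prefix length: 2

2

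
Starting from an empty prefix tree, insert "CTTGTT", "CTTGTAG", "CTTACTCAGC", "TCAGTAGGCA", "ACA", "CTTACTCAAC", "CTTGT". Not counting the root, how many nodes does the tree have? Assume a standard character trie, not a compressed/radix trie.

30

For each word, the new-node count is its length minus the longest prefix already in the trie:
  "CTTGTT" → 6 new (C, T, T, G, T, T)
  "CTTGTAG" → prefix "CTTGT" already present; 2 new (A, G)
  "CTTACTCAGC" → prefix "CTT" already present; 7 new (A, C, T, C, A, G, C)
  "TCAGTAGGCA" → 10 new (T, C, A, G, T, A, G, G, C, A)
  "ACA" → 3 new (A, C, A)
  "CTTACTCAAC" → prefix "CTTACTCA" already present; 2 new (A, C)
  "CTTGT" → prefix "CTTGT" already present; 0 new (none)
Total nodes = 6 + 2 + 7 + 10 + 3 + 2 + 0 = 30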